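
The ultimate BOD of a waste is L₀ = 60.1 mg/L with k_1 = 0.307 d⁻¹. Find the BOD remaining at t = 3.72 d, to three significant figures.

L_t = L₀ e^(−k_1 t) = 60.1 × e^(−0.307×3.72) = 60.1 × 0.3192 = 19.18 mg/L.

L ≈ 19.2 mg/L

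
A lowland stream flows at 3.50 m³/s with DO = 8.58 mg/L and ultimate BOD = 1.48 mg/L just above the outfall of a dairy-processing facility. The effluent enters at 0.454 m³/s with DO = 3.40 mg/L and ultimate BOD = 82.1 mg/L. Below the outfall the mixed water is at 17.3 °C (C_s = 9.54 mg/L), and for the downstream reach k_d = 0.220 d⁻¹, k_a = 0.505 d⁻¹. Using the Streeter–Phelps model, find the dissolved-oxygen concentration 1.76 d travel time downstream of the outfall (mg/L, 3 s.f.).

Mixed DO = (3.50×8.58 + 0.454×3.40)/(3.50+0.454) = 31.57/3.954 = 7.985 mg/L.
Mixed L₀ = (3.50×1.48 + 0.454×82.1)/(3.954) = 42.45/3.954 = 10.74 mg/L.
Initial deficit D₀ = C_s − DO₀ = 9.54 − 7.985 = 1.555 mg/L.
D(1.76) = [0.220×10.74/(0.505−0.220)](e^(−0.220×1.76) − e^(−0.505×1.76)) + 1.555 e^(−0.505×1.76)
= 8.288 × (0.6790 − 0.4111) + 1.555 × 0.4111 = 2.859 mg/L.
DO = 9.54 − 2.859 = 6.681 mg/L.

DO ≈ 6.68 mg/L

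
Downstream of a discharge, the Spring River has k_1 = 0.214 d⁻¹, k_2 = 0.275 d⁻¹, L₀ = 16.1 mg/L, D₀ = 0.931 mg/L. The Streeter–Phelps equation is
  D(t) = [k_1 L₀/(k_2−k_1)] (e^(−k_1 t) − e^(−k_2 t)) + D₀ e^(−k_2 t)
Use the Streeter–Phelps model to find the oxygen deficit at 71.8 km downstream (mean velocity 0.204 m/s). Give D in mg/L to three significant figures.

Travel time t = x/v = 71.8 km / (0.204 m/s) = 71800 m / 0.204 m/s = 352000 s = 4.074 d.
k_1 L₀/(k_2−k_1) = 0.214×16.1/(0.275−0.214) = 3.445/0.06100 = 56.48 mg/L.
e^(−k_1 t) = e^(−0.214×4.074) = 0.4182; e^(−k_2 t) = e^(−0.275×4.074) = 0.3262.
D = 56.48 × (0.4182 − 0.3262) + 0.931 × 0.3262 = 5.197 + 0.3037 = 5.501 mg/L.

D ≈ 5.50 mg/L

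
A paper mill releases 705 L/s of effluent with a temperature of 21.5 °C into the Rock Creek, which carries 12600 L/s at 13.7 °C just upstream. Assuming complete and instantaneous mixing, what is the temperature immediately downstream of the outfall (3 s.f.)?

Flow-weighted mixing: C = (Q_r C_r + Q_w C_w)/(Q_r + Q_w)
= (12600×13.7 + 705×21.5)/(12600 + 705) = 187800/13300 = 14.11 °C.

14.1 °C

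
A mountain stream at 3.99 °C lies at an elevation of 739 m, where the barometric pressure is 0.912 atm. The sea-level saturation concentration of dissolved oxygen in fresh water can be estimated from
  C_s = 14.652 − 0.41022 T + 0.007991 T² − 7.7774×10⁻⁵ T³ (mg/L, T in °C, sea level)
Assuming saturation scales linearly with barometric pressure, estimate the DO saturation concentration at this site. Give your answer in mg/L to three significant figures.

At sea level: C_s = 14.652 − 0.41022×3.99 + 0.007991×3.99² − 7.7774×10⁻⁵×3.99³ = 13.14 mg/L.
Pressure correction: C_s' = 13.14 × 0.912 = 11.98 mg/L.

C_s ≈ 12.0 mg/L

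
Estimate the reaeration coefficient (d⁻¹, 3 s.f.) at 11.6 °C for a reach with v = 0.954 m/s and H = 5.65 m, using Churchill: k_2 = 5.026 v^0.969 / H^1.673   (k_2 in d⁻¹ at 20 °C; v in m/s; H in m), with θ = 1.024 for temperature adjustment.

k_2 ≈ 0.217 d⁻¹

k_2(20) = 5.026 × 0.954^0.969 / 5.65^1.673 = 5.026 × 0.9554 / 18.12 = 0.2650 d⁻¹.
k_2(11.6) = 0.2650 × 1.024^(11.6−20) = 0.2650 × 0.8194 = 0.2171 d⁻¹.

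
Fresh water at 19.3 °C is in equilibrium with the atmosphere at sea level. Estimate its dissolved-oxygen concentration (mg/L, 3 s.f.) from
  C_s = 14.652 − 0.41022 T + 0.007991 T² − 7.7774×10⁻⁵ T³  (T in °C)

C_s = 14.652 − 0.41022×19.3 + 0.007991×19.3² − 7.7774×10⁻⁵×19.3³ = 9.152 mg/L.

C_s ≈ 9.15 mg/L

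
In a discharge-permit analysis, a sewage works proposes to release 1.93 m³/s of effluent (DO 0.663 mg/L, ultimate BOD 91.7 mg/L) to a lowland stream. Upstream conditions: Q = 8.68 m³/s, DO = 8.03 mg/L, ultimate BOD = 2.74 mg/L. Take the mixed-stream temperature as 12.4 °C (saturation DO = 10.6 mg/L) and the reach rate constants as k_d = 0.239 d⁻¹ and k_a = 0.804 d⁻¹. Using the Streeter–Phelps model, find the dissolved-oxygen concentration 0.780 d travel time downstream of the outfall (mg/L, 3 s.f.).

Mixed DO = (8.68×8.03 + 1.93×0.663)/(8.68+1.93) = 70.98/10.61 = 6.690 mg/L.
Mixed L₀ = (8.68×2.74 + 1.93×91.7)/(10.61) = 200.8/10.61 = 18.92 mg/L.
Initial deficit D₀ = C_s − DO₀ = 10.6 − 6.690 = 3.910 mg/L.
D(0.780) = [0.239×18.92/(0.804−0.239)](e^(−0.239×0.780) − e^(−0.804×0.780)) + 3.910 e^(−0.804×0.780)
= 8.004 × (0.8299 − 0.5341) + 3.910 × 0.5341 = 4.456 mg/L.
DO = 10.6 − 4.456 = 6.144 mg/L.

DO ≈ 6.14 mg/L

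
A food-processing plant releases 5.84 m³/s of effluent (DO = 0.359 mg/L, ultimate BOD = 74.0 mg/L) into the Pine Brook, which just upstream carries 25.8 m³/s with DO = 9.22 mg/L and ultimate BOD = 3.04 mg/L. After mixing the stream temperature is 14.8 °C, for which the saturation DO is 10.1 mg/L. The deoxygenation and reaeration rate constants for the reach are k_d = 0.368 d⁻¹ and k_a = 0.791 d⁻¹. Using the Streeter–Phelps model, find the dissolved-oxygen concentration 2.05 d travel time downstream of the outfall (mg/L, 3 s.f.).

DO ≈ 5.77 mg/L

Mixed DO = (25.8×9.22 + 5.84×0.359)/(25.8+5.84) = 240.0/31.64 = 7.584 mg/L.
Mixed L₀ = (25.8×3.04 + 5.84×74.0)/(31.64) = 510.6/31.64 = 16.14 mg/L.
Initial deficit D₀ = C_s − DO₀ = 10.1 − 7.584 = 2.516 mg/L.
D(2.05) = [0.368×16.14/(0.791−0.368)](e^(−0.368×2.05) − e^(−0.791×2.05)) + 2.516 e^(−0.791×2.05)
= 14.04 × (0.4703 − 0.1976) + 2.516 × 0.1976 = 4.326 mg/L.
DO = 10.1 − 4.326 = 5.774 mg/L.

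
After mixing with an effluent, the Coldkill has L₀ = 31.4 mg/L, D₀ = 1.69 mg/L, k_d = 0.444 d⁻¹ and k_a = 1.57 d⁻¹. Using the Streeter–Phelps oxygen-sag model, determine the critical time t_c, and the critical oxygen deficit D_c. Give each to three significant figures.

With k_a/k_d = 3.536 and 1 − D₀(k_a−k_d)/(k_d L₀) = 0.8635,
t_c = ln(3.536 × 0.8635) / (1.57 − 0.444) = ln(3.053) / 1.126 = 1.116/1.126 = 0.9913 d.
L(t_c) = L₀ e^(−k_d t_c) = 31.4 × 0.6439 = 20.22 mg/L, and at the critical point k_a D_c = k_d L, so D_c = (0.444/1.57) × 20.22 = 5.718 mg/L.

t_c ≈ 0.991 d; D_c ≈ 5.72 mg/L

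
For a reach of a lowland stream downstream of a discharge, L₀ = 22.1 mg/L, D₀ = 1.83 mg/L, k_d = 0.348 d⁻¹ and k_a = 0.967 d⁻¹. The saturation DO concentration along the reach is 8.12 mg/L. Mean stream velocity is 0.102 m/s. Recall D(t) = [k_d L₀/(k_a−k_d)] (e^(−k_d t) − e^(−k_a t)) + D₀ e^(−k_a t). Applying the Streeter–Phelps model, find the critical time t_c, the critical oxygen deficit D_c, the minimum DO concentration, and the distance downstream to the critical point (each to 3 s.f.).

t_c = [1/(k_a−k_d)] ln[(k_a/k_d)(1 − D₀(k_a−k_d)/(k_d L₀))]
= [1/(0.967−0.348)] ln[(0.967/0.348)(1 − 1.83×0.6190/(0.348×22.1))]
= (1/0.6190) ln[2.779 × 0.8527] = 1.616 × ln(2.369) = 1.616 × 0.8627 = 1.394 d.
D_c = (k_d/k_a) L₀ e^(−k_d t_c) = (0.348/0.967) × 22.1 × e^(−0.348×1.394) = 0.3599 × 22.1 × 0.6157 = 4.897 mg/L.
Minimum DO = C_s − D_c = 8.12 − 4.897 = 3.223 mg/L.
x_c = v t_c = 0.102 m/s × 1.394 d × 86400 s/d = 12280 m ≈ 12.3 km.

t_c ≈ 1.39 d; D_c ≈ 4.90 mg/L; min DO ≈ 3.22 mg/L; x_c ≈ 12.3 km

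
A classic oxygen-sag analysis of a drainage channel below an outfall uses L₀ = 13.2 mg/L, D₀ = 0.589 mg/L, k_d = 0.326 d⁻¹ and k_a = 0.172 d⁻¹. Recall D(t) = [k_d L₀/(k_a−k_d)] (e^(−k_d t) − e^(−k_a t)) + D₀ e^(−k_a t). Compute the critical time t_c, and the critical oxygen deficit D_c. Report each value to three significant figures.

t_c = [1/(k_a−k_d)] ln[(k_a/k_d)(1 − D₀(k_a−k_d)/(k_d L₀))]
= [1/(0.172−0.326)] ln[(0.172/0.326)(1 − 0.589×-0.1540/(0.326×13.2))]
= (1/-0.1540) ln[0.5276 × 1.021] = -6.494 × ln(0.5387) = -6.494 × -0.6185 = 4.017 d.
L(t_c) = L₀ e^(−k_d t_c) = 13.2 × 0.2700 = 3.564 mg/L, and at the critical point k_a D_c = k_d L, so D_c = (0.326/0.172) × 3.564 = 6.755 mg/L.

t_c ≈ 4.02 d; D_c ≈ 6.75 mg/L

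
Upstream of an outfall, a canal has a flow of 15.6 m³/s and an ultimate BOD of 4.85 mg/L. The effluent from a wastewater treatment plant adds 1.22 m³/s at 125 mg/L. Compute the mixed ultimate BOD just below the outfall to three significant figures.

13.6 mg/L

Flow-weighted mixing: C = (Q_r C_r + Q_w C_w)/(Q_r + Q_w)
= (15.6×4.85 + 1.22×125)/(15.6 + 1.22) = 228.2/16.82 = 13.56 mg/L.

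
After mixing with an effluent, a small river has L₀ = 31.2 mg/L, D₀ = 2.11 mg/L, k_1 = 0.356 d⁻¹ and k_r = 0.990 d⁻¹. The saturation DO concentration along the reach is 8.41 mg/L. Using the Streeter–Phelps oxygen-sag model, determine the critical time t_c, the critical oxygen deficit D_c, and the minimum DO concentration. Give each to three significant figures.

With k_r/k_1 = 2.781 and 1 − D₀(k_r−k_1)/(k_1 L₀) = 0.8796,
t_c = ln(2.781 × 0.8796) / (0.990 − 0.356) = ln(2.446) / 0.6340 = 0.8944/0.6340 = 1.411 d.
D_c = (k_1/k_r) L₀ e^(−k_1 t_c) = (0.356/0.990) × 31.2 × e^(−0.356×1.411) = 0.3596 × 31.2 × 0.6052 = 6.790 mg/L.
Minimum DO = C_s − D_c = 8.41 − 6.790 = 1.620 mg/L.

t_c ≈ 1.41 d; D_c ≈ 6.79 mg/L; min DO ≈ 1.62 mg/L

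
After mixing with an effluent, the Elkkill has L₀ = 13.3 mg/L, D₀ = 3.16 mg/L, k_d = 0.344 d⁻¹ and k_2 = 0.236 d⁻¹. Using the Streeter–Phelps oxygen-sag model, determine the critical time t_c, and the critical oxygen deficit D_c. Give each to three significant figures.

At the critical point dD/dt = 0, so k_d L₀ e^(−k_d t) = k_2 D. Substituting D(t) from the Streeter–Phelps equation and solving for t gives
t_c = ln[(k_2/k_d)(1 − D₀(k_2−k_d)/(k_d L₀))] / (k_2−k_d).
Here k_2−k_d = -0.1080 d⁻¹ and 1 − D₀(k_2−k_d)/(k_d L₀) = 1 − 3.16×-0.1080/(0.344×13.3) = 1.075, so
t_c = ln(0.6860 × 1.075) / -0.1080 = -0.3049 / -0.1080 = 2.823 d.
D_c = (k_d/k_2) L₀ e^(−k_d t_c) = (0.344/0.236) × 13.3 × e^(−0.344×2.823) = 1.458 × 13.3 × 0.3787 = 7.341 mg/L.

t_c ≈ 2.82 d; D_c ≈ 7.34 mg/L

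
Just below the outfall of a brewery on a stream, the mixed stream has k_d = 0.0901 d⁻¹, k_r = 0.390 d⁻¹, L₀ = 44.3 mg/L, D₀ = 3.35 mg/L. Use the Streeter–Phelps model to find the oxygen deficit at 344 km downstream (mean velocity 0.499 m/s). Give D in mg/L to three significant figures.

D ≈ 6.04 mg/L

Travel time t = x/v = 344 km / (0.499 m/s) = 344000 m / 0.499 m/s = 689400 s = 7.979 d.
k_d L₀/(k_r−k_d) = 0.0901×44.3/(0.390−0.0901) = 3.991/0.2999 = 13.31 mg/L.
e^(−k_d t) = e^(−0.0901×7.979) = 0.4873; e^(−k_r t) = e^(−0.390×7.979) = 0.04452.
D = 13.31 × (0.4873 − 0.04452) + 3.35 × 0.04452 = 5.893 + 0.1491 = 6.042 mg/L.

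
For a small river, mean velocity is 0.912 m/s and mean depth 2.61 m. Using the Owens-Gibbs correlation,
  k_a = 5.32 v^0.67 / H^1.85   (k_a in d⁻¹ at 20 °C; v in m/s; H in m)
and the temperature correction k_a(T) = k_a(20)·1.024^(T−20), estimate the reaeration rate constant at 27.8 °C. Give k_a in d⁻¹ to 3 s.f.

k_a(20) = 5.32 × 0.912^0.67 / 2.61^1.85 = 5.32 × 0.9401 / 5.899 = 0.8479 d⁻¹.
k_a(27.8) = 0.8479 × 1.024^(27.8−20) = 0.8479 × 1.203 = 1.020 d⁻¹.

k_a ≈ 1.02 d⁻¹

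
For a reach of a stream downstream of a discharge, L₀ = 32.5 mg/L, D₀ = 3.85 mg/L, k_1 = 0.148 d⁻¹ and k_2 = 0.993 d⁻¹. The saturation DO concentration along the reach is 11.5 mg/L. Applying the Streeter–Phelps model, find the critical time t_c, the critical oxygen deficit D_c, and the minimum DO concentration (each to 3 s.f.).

t_c ≈ 0.918 d; D_c ≈ 4.23 mg/L; min DO ≈ 7.27 mg/L

At the critical point dD/dt = 0, so k_1 L₀ e^(−k_1 t) = k_2 D. Substituting D(t) from the Streeter–Phelps equation and solving for t gives
t_c = ln[(k_2/k_1)(1 − D₀(k_2−k_1)/(k_1 L₀))] / (k_2−k_1).
Here k_2−k_1 = 0.8450 d⁻¹ and 1 − D₀(k_2−k_1)/(k_1 L₀) = 1 − 3.85×0.8450/(0.148×32.5) = 0.3236, so
t_c = ln(6.709 × 0.3236) / 0.8450 = 0.7754 / 0.8450 = 0.9177 d.
D_c = (k_1/k_2) L₀ e^(−k_1 t_c) = (0.148/0.993) × 32.5 × e^(−0.148×0.9177) = 0.1490 × 32.5 × 0.8730 = 4.229 mg/L.
Minimum DO = C_s − D_c = 11.5 − 4.229 = 7.271 mg/L.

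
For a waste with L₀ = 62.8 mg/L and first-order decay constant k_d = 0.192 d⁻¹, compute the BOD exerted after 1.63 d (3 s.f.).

y_t = L₀(1 − e^(−k_d t)) = 62.8 × (1 − e^(−0.192×1.63))
= 62.8 × (1 − 0.7313) = 62.8 × 0.2687 = 16.88 mg/L.

y ≈ 16.9 mg/L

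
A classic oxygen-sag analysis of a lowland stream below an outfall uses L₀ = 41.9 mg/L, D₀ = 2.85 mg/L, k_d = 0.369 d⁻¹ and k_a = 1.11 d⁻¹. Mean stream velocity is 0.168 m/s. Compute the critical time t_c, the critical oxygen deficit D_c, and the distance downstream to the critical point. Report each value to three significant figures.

t_c ≈ 1.29 d; D_c ≈ 8.66 mg/L; x_c ≈ 18.7 km

At the critical point dD/dt = 0, so k_d L₀ e^(−k_d t) = k_a D. Substituting D(t) from the Streeter–Phelps equation and solving for t gives
t_c = ln[(k_a/k_d)(1 − D₀(k_a−k_d)/(k_d L₀))] / (k_a−k_d).
Here k_a−k_d = 0.7410 d⁻¹ and 1 − D₀(k_a−k_d)/(k_d L₀) = 1 − 2.85×0.7410/(0.369×41.9) = 0.8634, so
t_c = ln(3.008 × 0.8634) / 0.7410 = 0.9545 / 0.7410 = 1.288 d.
D_c = (k_d/k_a) L₀ e^(−k_d t_c) = (0.369/1.11) × 41.9 × e^(−0.369×1.288) = 0.3324 × 41.9 × 0.6217 = 8.660 mg/L.
x_c = v t_c = 0.168 m/s × 1.288 d × 86400 s/d = 18700 m ≈ 18.7 km.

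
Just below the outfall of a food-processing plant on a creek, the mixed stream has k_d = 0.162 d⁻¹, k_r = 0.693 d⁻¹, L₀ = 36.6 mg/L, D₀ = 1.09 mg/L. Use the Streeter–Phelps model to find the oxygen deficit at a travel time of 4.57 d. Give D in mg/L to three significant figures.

k_d L₀/(k_r−k_d) = 0.162×36.6/(0.693−0.162) = 5.929/0.5310 = 11.17 mg/L.
e^(−k_d t) = e^(−0.162×4.570) = 0.4770; e^(−k_r t) = e^(−0.693×4.570) = 0.04213.
D = 11.17 × (0.4770 − 0.04213) + 1.09 × 0.04213 = 4.855 + 0.04592 = 4.901 mg/L.

D ≈ 4.90 mg/L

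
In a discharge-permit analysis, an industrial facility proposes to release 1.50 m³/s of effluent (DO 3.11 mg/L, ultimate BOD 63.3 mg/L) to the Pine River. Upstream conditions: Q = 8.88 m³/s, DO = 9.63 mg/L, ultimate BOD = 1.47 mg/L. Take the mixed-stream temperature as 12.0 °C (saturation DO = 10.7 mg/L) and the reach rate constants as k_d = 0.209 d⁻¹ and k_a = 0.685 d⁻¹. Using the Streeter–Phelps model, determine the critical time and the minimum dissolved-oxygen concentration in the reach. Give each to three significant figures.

Mixed DO = (8.88×9.63 + 1.50×3.11)/(8.88+1.50) = 90.18/10.38 = 8.688 mg/L.
Mixed L₀ = (8.88×1.47 + 1.50×63.3)/(10.38) = 108.0/10.38 = 10.40 mg/L.
Initial deficit D₀ = C_s − DO₀ = 10.7 − 8.688 = 2.012 mg/L.
t_c = (1/0.4760) ln[(0.685/0.209)(1 − 2.012×0.4760/(0.209×10.40))] = 2.101 × ln(1.834) = 1.274 d.
D_c = (0.209/0.685) × 10.40 × e^(−0.209×1.274) = 0.3051 × 10.40 × 0.7662 = 2.432 mg/L.
Minimum DO = 10.7 − 2.432 = 8.268 mg/L.

t_c ≈ 1.27 d; minimum DO ≈ 8.27 mg/L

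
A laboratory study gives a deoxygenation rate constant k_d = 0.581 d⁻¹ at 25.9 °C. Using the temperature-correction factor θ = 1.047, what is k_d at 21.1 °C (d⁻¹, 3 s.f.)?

k_d(T₂) = k_d(T₁) · θ^(T₂−T₁) = 0.581 × 1.047^(21.1−25.9)
= 0.581 × 1.047^-4.80 = 0.581 × 0.8022 = 0.4660 d⁻¹.

k_d ≈ 0.466 d⁻¹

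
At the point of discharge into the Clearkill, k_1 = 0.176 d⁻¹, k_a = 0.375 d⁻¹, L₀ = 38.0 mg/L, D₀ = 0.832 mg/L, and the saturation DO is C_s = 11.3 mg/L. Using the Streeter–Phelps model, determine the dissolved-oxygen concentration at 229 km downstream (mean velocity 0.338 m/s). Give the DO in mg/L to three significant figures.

DO ≈ 4.58 mg/L

Travel time t = x/v = 229 km / (0.338 m/s) = 229000 m / 0.338 m/s = 677500 s = 7.842 d.
k_1 L₀/(k_a−k_1) = 0.176×38.0/(0.375−0.176) = 6.688/0.1990 = 33.61 mg/L.
e^(−k_1 t) = e^(−0.176×7.842) = 0.2515; e^(−k_a t) = e^(−0.375×7.842) = 0.05283.
D = 33.61 × (0.2515 − 0.05283) + 0.832 × 0.05283 = 6.678 + 0.04396 = 6.722 mg/L.
DO = C_s − D = 11.3 − 6.722 = 4.578 mg/L.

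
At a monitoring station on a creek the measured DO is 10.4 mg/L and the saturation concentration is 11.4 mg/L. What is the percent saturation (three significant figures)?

% saturation = C/C_s × 100 = 10.4/11.4 × 100 = 91.2 %.

91.2 % saturation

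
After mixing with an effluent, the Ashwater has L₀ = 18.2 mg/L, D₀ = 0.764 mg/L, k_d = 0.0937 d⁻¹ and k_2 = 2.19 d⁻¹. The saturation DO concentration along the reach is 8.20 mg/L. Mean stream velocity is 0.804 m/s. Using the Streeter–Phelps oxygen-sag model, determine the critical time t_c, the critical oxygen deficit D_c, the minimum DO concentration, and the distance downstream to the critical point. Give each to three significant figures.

t_c ≈ 0.168 d; D_c ≈ 0.767 mg/L; min DO ≈ 7.43 mg/L; x_c ≈ 11.7 km

t_c = [1/(k_2−k_d)] ln[(k_2/k_d)(1 − D₀(k_2−k_d)/(k_d L₀))]
= [1/(2.19−0.0937)] ln[(2.19/0.0937)(1 − 0.764×2.096/(0.0937×18.2))]
= (1/2.096) ln[23.37 × 0.06085] = 0.4770 × ln(1.422) = 0.4770 × 0.3522 = 0.1680 d.
L(t_c) = L₀ e^(−k_d t_c) = 18.2 × 0.9844 = 17.92 mg/L, and at the critical point k_2 D_c = k_d L, so D_c = (0.0937/2.19) × 17.92 = 0.7665 mg/L.
Minimum DO = C_s − D_c = 8.20 − 0.7665 = 7.433 mg/L.
x_c = v t_c = 0.804 m/s × 0.1680 d × 86400 s/d = 11670 m ≈ 11.7 km.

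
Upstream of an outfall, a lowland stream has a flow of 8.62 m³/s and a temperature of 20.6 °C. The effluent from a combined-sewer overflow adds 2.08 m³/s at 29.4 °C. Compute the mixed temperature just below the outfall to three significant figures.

22.3 °C

Flow-weighted mixing: C = (Q_r C_r + Q_w C_w)/(Q_r + Q_w)
= (8.62×20.6 + 2.08×29.4)/(8.62 + 2.08) = 238.7/10.70 = 22.31 °C.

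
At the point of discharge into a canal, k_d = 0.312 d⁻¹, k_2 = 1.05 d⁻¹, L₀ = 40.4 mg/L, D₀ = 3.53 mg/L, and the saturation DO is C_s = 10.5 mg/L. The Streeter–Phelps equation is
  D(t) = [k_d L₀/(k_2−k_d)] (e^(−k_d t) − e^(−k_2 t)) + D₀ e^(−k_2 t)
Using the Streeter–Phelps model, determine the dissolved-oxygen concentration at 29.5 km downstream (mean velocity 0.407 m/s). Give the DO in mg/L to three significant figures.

DO ≈ 2.97 mg/L

Travel time t = x/v = 29.5 km / (0.407 m/s) = 29500 m / 0.407 m/s = 72480 s = 0.8389 d.
k_d L₀/(k_2−k_d) = 0.312×40.4/(1.05−0.312) = 12.60/0.7380 = 17.08 mg/L.
e^(−k_d t) = e^(−0.312×0.8389) = 0.7697; e^(−k_2 t) = e^(−1.05×0.8389) = 0.4144.
D = 17.08 × (0.7697 − 0.4144) + 3.53 × 0.4144 = 6.068 + 1.463 = 7.531 mg/L.
DO = C_s − D = 10.5 − 7.531 = 2.969 mg/L.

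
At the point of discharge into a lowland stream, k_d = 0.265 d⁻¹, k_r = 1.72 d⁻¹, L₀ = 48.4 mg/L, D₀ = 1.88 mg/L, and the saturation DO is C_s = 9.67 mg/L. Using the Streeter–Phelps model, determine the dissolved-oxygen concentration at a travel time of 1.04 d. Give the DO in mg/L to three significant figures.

DO ≈ 4.14 mg/L

k_d L₀/(k_r−k_d) = 0.265×48.4/(1.72−0.265) = 12.83/1.455 = 8.815 mg/L.
e^(−k_d t) = e^(−0.265×1.040) = 0.7591; e^(−k_r t) = e^(−1.72×1.040) = 0.1672.
D = 8.815 × (0.7591 − 0.1672) + 1.88 × 0.1672 = 5.218 + 0.3143 = 5.532 mg/L.
DO = C_s − D = 9.67 − 5.532 = 4.138 mg/L.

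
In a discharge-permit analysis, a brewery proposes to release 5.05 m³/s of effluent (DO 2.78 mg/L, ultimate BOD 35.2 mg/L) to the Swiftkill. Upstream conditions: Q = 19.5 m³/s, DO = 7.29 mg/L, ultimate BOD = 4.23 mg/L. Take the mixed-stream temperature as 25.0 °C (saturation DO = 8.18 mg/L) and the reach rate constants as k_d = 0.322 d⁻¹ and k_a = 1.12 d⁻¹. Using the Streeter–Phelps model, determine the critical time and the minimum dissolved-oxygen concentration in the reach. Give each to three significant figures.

Mixed DO = (19.5×7.29 + 5.05×2.78)/(19.5+5.05) = 156.2/24.55 = 6.362 mg/L.
Mixed L₀ = (19.5×4.23 + 5.05×35.2)/(24.55) = 260.2/24.55 = 10.60 mg/L.
Initial deficit D₀ = C_s − DO₀ = 8.18 − 6.362 = 1.818 mg/L.
t_c = (1/0.7980) ln[(1.12/0.322)(1 − 1.818×0.7980/(0.322×10.60))] = 1.253 × ln(2.000) = 0.8687 d.
D_c = (0.322/1.12) × 10.60 × e^(−0.322×0.8687) = 0.2875 × 10.60 × 0.7560 = 2.304 mg/L.
Minimum DO = 8.18 − 2.304 = 5.876 mg/L.

t_c ≈ 0.869 d; minimum DO ≈ 5.88 mg/L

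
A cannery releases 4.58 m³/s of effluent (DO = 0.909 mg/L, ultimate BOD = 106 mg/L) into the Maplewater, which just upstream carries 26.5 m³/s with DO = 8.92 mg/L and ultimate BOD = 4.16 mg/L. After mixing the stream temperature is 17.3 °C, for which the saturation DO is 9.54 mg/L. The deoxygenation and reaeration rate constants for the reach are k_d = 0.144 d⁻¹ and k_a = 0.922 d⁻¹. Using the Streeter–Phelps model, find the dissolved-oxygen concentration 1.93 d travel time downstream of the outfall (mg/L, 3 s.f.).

Mixed DO = (26.5×8.92 + 4.58×0.909)/(26.5+4.58) = 240.5/31.08 = 7.739 mg/L.
Mixed L₀ = (26.5×4.16 + 4.58×106)/(31.08) = 595.7/31.08 = 19.17 mg/L.
Initial deficit D₀ = C_s − DO₀ = 9.54 − 7.739 = 1.801 mg/L.
D(1.93) = [0.144×19.17/(0.922−0.144)](e^(−0.144×1.93) − e^(−0.922×1.93)) + 1.801 e^(−0.922×1.93)
= 3.548 × (0.7574 − 0.1687) + 1.801 × 0.1687 = 2.392 mg/L.
DO = 9.54 − 2.392 = 7.148 mg/L.

DO ≈ 7.15 mg/L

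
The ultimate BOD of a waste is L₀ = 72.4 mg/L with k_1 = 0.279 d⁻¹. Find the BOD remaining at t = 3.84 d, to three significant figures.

L_t = L₀ e^(−k_1 t) = 72.4 × e^(−0.279×3.84) = 72.4 × 0.3425 = 24.80 mg/L.

L ≈ 24.8 mg/L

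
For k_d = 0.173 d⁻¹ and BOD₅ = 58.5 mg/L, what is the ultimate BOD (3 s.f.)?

L₀ ≈ 101 mg/L

BOD₅ = L₀(1 − e^(−5k_d)) ⇒ L₀ = BOD₅ / (1 − e^(−5×0.173))
= 58.5 / (1 − 0.4211) = 58.5 / 0.5789 = 101.0 mg/L.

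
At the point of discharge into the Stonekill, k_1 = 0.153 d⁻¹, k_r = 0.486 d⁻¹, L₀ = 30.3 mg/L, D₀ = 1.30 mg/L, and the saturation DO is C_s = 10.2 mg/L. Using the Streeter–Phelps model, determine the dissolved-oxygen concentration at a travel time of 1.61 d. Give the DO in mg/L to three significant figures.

DO ≈ 5.09 mg/L

k_1 L₀/(k_r−k_1) = 0.153×30.3/(0.486−0.153) = 4.636/0.3330 = 13.92 mg/L.
e^(−k_1 t) = e^(−0.153×1.610) = 0.7817; e^(−k_r t) = e^(−0.486×1.610) = 0.4573.
D = 13.92 × (0.7817 − 0.4573) + 1.30 × 0.4573 = 4.516 + 0.5945 = 5.110 mg/L.
DO = C_s − D = 10.2 − 5.110 = 5.090 mg/L.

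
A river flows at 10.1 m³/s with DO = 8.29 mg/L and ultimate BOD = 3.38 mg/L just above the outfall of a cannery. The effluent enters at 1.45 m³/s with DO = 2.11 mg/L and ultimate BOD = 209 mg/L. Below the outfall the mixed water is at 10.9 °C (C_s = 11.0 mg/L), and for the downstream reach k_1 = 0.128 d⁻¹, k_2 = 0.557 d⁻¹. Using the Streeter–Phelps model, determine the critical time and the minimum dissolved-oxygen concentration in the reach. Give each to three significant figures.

Mixed DO = (10.1×8.29 + 1.45×2.11)/(10.1+1.45) = 86.79/11.55 = 7.514 mg/L.
Mixed L₀ = (10.1×3.38 + 1.45×209)/(11.55) = 337.2/11.55 = 29.19 mg/L.
Initial deficit D₀ = C_s − DO₀ = 11.0 − 7.514 = 3.486 mg/L.
t_c = (1/0.4290) ln[(0.557/0.128)(1 − 3.486×0.4290/(0.128×29.19))] = 2.331 × ln(2.610) = 2.236 d.
D_c = (0.128/0.557) × 29.19 × e^(−0.128×2.236) = 0.2298 × 29.19 × 0.7511 = 5.039 mg/L.
Minimum DO = 11.0 − 5.039 = 5.961 mg/L.

t_c ≈ 2.24 d; minimum DO ≈ 5.96 mg/L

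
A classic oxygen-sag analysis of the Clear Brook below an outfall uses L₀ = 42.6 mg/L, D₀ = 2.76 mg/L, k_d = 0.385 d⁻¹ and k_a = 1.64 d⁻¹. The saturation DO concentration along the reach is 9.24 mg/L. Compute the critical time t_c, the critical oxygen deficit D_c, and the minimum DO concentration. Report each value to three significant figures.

t_c = [1/(k_a−k_d)] ln[(k_a/k_d)(1 − D₀(k_a−k_d)/(k_d L₀))]
= [1/(1.64−0.385)] ln[(1.64/0.385)(1 − 2.76×1.255/(0.385×42.6))]
= (1/1.255) ln[4.260 × 0.7888] = 0.7968 × ln(3.360) = 0.7968 × 1.212 = 0.9657 d.
L(t_c) = L₀ e^(−k_d t_c) = 42.6 × 0.6895 = 29.37 mg/L, and at the critical point k_a D_c = k_d L, so D_c = (0.385/1.64) × 29.37 = 6.895 mg/L.
Minimum DO = C_s − D_c = 9.24 − 6.895 = 2.345 mg/L.

t_c ≈ 0.966 d; D_c ≈ 6.90 mg/L; min DO ≈ 2.34 mg/L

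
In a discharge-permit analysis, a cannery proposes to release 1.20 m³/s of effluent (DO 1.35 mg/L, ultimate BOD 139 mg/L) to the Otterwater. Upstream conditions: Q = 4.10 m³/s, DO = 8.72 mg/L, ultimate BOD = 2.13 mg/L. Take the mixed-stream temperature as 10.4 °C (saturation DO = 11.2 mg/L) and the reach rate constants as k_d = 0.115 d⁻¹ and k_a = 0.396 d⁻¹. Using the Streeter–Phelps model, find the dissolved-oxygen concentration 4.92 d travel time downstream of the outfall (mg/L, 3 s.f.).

DO ≈ 4.84 mg/L

Mixed DO = (4.10×8.72 + 1.20×1.35)/(4.10+1.20) = 37.37/5.300 = 7.051 mg/L.
Mixed L₀ = (4.10×2.13 + 1.20×139)/(5.300) = 175.5/5.300 = 33.12 mg/L.
Initial deficit D₀ = C_s − DO₀ = 11.2 − 7.051 = 4.149 mg/L.
D(4.92) = [0.115×33.12/(0.396−0.115)](e^(−0.115×4.92) − e^(−0.396×4.92)) + 4.149 e^(−0.396×4.92)
= 13.55 × (0.5679 − 0.1425) + 4.149 × 0.1425 = 6.357 mg/L.
DO = 11.2 − 6.357 = 4.843 mg/L.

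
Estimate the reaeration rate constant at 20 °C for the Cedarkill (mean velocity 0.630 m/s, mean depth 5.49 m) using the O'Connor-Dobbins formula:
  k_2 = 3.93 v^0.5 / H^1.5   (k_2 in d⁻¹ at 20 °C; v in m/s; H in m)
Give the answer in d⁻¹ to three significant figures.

k_2 ≈ 0.242 d⁻¹

k_2 = 3.93 × 0.630^0.5 / 5.49^1.5 = 3.93 × 0.7937 / 12.86 = 0.2425 d⁻¹.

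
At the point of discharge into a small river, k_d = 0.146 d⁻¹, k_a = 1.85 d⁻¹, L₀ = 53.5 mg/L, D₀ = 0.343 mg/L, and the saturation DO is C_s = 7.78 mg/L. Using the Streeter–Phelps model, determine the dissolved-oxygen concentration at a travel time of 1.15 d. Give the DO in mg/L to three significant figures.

DO ≈ 4.41 mg/L

k_d L₀/(k_a−k_d) = 0.146×53.5/(1.85−0.146) = 7.811/1.704 = 4.584 mg/L.
e^(−k_d t) = e^(−0.146×1.150) = 0.8454; e^(−k_a t) = e^(−1.85×1.150) = 0.1191.
D = 4.584 × (0.8454 − 0.1191) + 0.343 × 0.1191 = 3.329 + 0.04086 = 3.370 mg/L.
DO = C_s − D = 7.78 − 3.370 = 4.410 mg/L.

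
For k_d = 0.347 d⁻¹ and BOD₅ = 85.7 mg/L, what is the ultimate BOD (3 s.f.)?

BOD₅ = L₀(1 − e^(−5k_d)) ⇒ L₀ = BOD₅ / (1 − e^(−5×0.347))
= 85.7 / (1 − 0.1764) = 85.7 / 0.8236 = 104.1 mg/L.

L₀ ≈ 104 mg/L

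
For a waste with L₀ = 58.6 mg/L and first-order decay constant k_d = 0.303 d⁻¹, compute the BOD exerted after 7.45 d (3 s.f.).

y ≈ 52.5 mg/L

y_t = L₀(1 − e^(−k_d t)) = 58.6 × (1 − e^(−0.303×7.45))
= 58.6 × (1 − 0.1046) = 58.6 × 0.8954 = 52.47 mg/L.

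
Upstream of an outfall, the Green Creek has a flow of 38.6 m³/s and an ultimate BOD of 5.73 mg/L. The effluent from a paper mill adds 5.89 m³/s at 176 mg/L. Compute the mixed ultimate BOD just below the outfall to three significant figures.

Flow-weighted mixing: C = (Q_r C_r + Q_w C_w)/(Q_r + Q_w)
= (38.6×5.73 + 5.89×176)/(38.6 + 5.89) = 1258/44.49 = 28.27 mg/L.

28.3 mg/L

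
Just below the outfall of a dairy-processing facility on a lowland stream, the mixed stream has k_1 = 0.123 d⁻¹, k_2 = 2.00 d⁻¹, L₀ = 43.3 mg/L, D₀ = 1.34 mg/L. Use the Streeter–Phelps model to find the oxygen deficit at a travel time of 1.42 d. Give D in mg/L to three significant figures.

D ≈ 2.30 mg/L

k_1 L₀/(k_2−k_1) = 0.123×43.3/(2.00−0.123) = 5.326/1.877 = 2.837 mg/L.
e^(−k_1 t) = e^(−0.123×1.420) = 0.8397; e^(−k_2 t) = e^(−2.00×1.420) = 0.05843.
D = 2.837 × (0.8397 − 0.05843) + 1.34 × 0.05843 = 2.217 + 0.07829 = 2.295 mg/L.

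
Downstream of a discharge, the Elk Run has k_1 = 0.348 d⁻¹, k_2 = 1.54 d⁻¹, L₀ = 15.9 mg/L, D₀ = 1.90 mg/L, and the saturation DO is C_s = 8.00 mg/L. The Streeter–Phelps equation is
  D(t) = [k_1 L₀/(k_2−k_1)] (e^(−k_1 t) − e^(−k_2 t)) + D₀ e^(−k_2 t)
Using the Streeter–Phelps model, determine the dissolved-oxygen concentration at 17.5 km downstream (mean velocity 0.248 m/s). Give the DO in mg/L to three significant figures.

DO ≈ 5.29 mg/L

Travel time t = x/v = 17.5 km / (0.248 m/s) = 17500 m / 0.248 m/s = 70560 s = 0.8167 d.
k_1 L₀/(k_2−k_1) = 0.348×15.9/(1.54−0.348) = 5.533/1.192 = 4.642 mg/L.
e^(−k_1 t) = e^(−0.348×0.8167) = 0.7526; e^(−k_2 t) = e^(−1.54×0.8167) = 0.2843.
D = 4.642 × (0.7526 − 0.2843) + 1.90 × 0.2843 = 2.174 + 0.5402 = 2.714 mg/L.
DO = C_s − D = 8.00 − 2.714 = 5.286 mg/L.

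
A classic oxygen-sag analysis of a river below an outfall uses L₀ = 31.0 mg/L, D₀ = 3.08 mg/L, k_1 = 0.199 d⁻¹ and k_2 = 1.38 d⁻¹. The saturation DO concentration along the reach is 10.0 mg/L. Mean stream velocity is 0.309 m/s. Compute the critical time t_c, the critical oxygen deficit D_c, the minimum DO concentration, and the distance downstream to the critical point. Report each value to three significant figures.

With k_2/k_1 = 6.935 and 1 − D₀(k_2−k_1)/(k_1 L₀) = 0.4104,
t_c = ln(6.935 × 0.4104) / (1.38 − 0.199) = ln(2.846) / 1.181 = 1.046/1.181 = 0.8855 d.
L(t_c) = L₀ e^(−k_1 t_c) = 31.0 × 0.8384 = 25.99 mg/L, and at the critical point k_2 D_c = k_1 L, so D_c = (0.199/1.38) × 25.99 = 3.748 mg/L.
Minimum DO = C_s − D_c = 10.0 − 3.748 = 6.252 mg/L.
x_c = v t_c = 0.309 m/s × 0.8855 d × 86400 s/d = 23640 m ≈ 23.6 km.

t_c ≈ 0.886 d; D_c ≈ 3.75 mg/L; min DO ≈ 6.25 mg/L; x_c ≈ 23.6 km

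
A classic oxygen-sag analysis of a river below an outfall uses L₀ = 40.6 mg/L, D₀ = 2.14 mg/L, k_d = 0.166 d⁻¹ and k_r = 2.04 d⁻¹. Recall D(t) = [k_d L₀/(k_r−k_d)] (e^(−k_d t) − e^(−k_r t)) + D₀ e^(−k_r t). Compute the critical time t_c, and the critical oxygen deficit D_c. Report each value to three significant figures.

At the critical point dD/dt = 0, so k_d L₀ e^(−k_d t) = k_r D. Substituting D(t) from the Streeter–Phelps equation and solving for t gives
t_c = ln[(k_r/k_d)(1 − D₀(k_r−k_d)/(k_d L₀))] / (k_r−k_d).
Here k_r−k_d = 1.874 d⁻¹ and 1 − D₀(k_r−k_d)/(k_d L₀) = 1 − 2.14×1.874/(0.166×40.6) = 0.4050, so
t_c = ln(12.29 × 0.4050) / 1.874 = 1.605 / 1.874 = 0.8563 d.
L(t_c) = L₀ e^(−k_d t_c) = 40.6 × 0.8675 = 35.22 mg/L, and at the critical point k_r D_c = k_d L, so D_c = (0.166/2.04) × 35.22 = 2.866 mg/L.

t_c ≈ 0.856 d; D_c ≈ 2.87 mg/L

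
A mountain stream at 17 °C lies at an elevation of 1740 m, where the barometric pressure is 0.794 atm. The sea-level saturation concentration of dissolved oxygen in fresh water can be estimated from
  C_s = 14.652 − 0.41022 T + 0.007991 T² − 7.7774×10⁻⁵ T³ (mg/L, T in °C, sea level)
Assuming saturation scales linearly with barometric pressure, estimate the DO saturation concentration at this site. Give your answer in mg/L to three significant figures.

At sea level: C_s = 14.652 − 0.41022×17 + 0.007991×17² − 7.7774×10⁻⁵×17³ = 9.606 mg/L.
Pressure correction: C_s' = 9.606 × 0.794 = 7.627 mg/L.

C_s ≈ 7.63 mg/L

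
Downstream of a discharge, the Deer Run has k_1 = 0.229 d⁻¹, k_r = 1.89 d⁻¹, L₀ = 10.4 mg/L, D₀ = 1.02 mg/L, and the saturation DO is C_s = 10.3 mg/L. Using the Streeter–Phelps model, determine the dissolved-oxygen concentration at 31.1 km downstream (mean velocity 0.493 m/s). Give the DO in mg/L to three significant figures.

Travel time t = x/v = 31.1 km / (0.493 m/s) = 31100 m / 0.493 m/s = 63080 s = 0.7301 d.
k_1 L₀/(k_r−k_1) = 0.229×10.4/(1.89−0.229) = 2.382/1.661 = 1.434 mg/L.
e^(−k_1 t) = e^(−0.229×0.7301) = 0.8460; e^(−k_r t) = e^(−1.89×0.7301) = 0.2516.
D = 1.434 × (0.8460 − 0.2516) + 1.02 × 0.2516 = 0.8523 + 0.2566 = 1.109 mg/L.
DO = C_s − D = 10.3 − 1.109 = 9.191 mg/L.

DO ≈ 9.19 mg/L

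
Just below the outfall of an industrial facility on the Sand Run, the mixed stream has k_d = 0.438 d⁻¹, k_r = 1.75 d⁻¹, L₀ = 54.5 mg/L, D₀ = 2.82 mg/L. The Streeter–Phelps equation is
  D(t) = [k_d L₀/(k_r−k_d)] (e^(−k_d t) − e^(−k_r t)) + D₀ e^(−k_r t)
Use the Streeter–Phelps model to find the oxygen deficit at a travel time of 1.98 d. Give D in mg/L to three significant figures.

D ≈ 7.16 mg/L

k_d L₀/(k_r−k_d) = 0.438×54.5/(1.75−0.438) = 23.87/1.312 = 18.19 mg/L.
e^(−k_d t) = e^(−0.438×1.980) = 0.4201; e^(−k_r t) = e^(−1.75×1.980) = 0.03127.
D = 18.19 × (0.4201 − 0.03127) + 2.82 × 0.03127 = 7.075 + 0.08819 = 7.163 mg/L.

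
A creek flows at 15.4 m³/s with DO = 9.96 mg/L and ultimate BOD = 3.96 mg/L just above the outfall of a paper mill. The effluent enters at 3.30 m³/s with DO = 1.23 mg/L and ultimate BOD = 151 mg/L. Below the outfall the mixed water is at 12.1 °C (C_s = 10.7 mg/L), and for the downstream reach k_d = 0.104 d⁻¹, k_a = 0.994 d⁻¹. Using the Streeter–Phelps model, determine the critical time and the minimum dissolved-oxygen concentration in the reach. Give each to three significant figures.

Mixed DO = (15.4×9.96 + 3.30×1.23)/(15.4+3.30) = 157.4/18.70 = 8.419 mg/L.
Mixed L₀ = (15.4×3.96 + 3.30×151)/(18.70) = 559.3/18.70 = 29.91 mg/L.
Initial deficit D₀ = C_s − DO₀ = 10.7 − 8.419 = 2.281 mg/L.
t_c = (1/0.8900) ln[(0.994/0.104)(1 − 2.281×0.8900/(0.104×29.91))] = 1.124 × ln(3.321) = 1.349 d.
D_c = (0.104/0.994) × 29.91 × e^(−0.104×1.349) = 0.1046 × 29.91 × 0.8691 = 2.720 mg/L.
Minimum DO = 10.7 − 2.720 = 7.980 mg/L.

t_c ≈ 1.35 d; minimum DO ≈ 7.98 mg/L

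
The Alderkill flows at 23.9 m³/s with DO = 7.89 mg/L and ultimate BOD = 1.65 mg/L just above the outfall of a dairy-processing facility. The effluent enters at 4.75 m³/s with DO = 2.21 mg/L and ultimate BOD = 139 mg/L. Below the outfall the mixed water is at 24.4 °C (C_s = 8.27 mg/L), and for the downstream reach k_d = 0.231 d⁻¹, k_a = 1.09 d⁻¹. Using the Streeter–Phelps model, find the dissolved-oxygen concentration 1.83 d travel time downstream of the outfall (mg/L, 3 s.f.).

Mixed DO = (23.9×7.89 + 4.75×2.21)/(23.9+4.75) = 199.1/28.65 = 6.948 mg/L.
Mixed L₀ = (23.9×1.65 + 4.75×139)/(28.65) = 699.7/28.65 = 24.42 mg/L.
Initial deficit D₀ = C_s − DO₀ = 8.27 − 6.948 = 1.322 mg/L.
D(1.83) = [0.231×24.42/(1.09−0.231)](e^(−0.231×1.83) − e^(−1.09×1.83)) + 1.322 e^(−1.09×1.83)
= 6.567 × (0.6553 − 0.1361) + 1.322 × 0.1361 = 3.590 mg/L.
DO = 8.27 − 3.590 = 4.680 mg/L.

DO ≈ 4.68 mg/L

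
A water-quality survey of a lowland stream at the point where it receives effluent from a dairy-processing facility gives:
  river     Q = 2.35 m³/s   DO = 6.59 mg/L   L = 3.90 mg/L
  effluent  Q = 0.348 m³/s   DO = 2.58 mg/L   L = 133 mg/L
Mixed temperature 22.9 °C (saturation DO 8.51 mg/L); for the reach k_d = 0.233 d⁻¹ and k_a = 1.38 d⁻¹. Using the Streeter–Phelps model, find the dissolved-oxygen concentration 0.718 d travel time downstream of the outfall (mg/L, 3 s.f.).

DO ≈ 5.62 mg/L

Mixed DO = (2.35×6.59 + 0.348×2.58)/(2.35+0.348) = 16.38/2.698 = 6.073 mg/L.
Mixed L₀ = (2.35×3.90 + 0.348×133)/(2.698) = 55.45/2.698 = 20.55 mg/L.
Initial deficit D₀ = C_s − DO₀ = 8.51 − 6.073 = 2.437 mg/L.
D(0.718) = [0.233×20.55/(1.38−0.233)](e^(−0.233×0.718) − e^(−1.38×0.718)) + 2.437 e^(−1.38×0.718)
= 4.175 × (0.8460 − 0.3713) + 2.437 × 0.3713 = 2.887 mg/L.
DO = 8.51 − 2.887 = 5.623 mg/L.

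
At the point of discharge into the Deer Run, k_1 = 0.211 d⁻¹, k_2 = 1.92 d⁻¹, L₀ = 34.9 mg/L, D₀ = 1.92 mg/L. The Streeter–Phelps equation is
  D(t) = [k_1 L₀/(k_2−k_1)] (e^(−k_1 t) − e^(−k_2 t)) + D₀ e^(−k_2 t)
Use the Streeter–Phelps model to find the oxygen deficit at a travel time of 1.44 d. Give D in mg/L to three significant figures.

k_1 L₀/(k_2−k_1) = 0.211×34.9/(1.92−0.211) = 7.364/1.709 = 4.309 mg/L.
e^(−k_1 t) = e^(−0.211×1.440) = 0.7380; e^(−k_2 t) = e^(−1.92×1.440) = 0.06299.
D = 4.309 × (0.7380 − 0.06299) + 1.92 × 0.06299 = 2.908 + 0.1209 = 3.029 mg/L.

D ≈ 3.03 mg/L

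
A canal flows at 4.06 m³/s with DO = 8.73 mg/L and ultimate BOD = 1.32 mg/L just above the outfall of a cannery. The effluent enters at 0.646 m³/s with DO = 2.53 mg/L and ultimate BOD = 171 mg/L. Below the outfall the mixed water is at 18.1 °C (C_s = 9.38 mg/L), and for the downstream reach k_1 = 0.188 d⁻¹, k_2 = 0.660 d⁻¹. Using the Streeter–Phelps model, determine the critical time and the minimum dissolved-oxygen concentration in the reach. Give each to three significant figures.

Mixed DO = (4.06×8.73 + 0.646×2.53)/(4.06+0.646) = 37.08/4.706 = 7.879 mg/L.
Mixed L₀ = (4.06×1.32 + 0.646×171)/(4.706) = 115.8/4.706 = 24.61 mg/L.
Initial deficit D₀ = C_s − DO₀ = 9.38 − 7.879 = 1.501 mg/L.
t_c = (1/0.4720) ln[(0.660/0.188)(1 − 1.501×0.4720/(0.188×24.61))] = 2.119 × ln(2.973) = 2.308 d.
D_c = (0.188/0.660) × 24.61 × e^(−0.188×2.308) = 0.2848 × 24.61 × 0.6479 = 4.542 mg/L.
Minimum DO = 9.38 − 4.542 = 4.838 mg/L.

t_c ≈ 2.31 d; minimum DO ≈ 4.84 mg/L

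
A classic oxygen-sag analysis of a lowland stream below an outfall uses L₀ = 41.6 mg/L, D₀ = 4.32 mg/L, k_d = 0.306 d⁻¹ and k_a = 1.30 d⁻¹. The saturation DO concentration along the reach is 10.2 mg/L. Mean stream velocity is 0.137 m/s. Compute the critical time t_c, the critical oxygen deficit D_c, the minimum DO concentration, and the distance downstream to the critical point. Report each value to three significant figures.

At the critical point dD/dt = 0, so k_d L₀ e^(−k_d t) = k_a D. Substituting D(t) from the Streeter–Phelps equation and solving for t gives
t_c = ln[(k_a/k_d)(1 − D₀(k_a−k_d)/(k_d L₀))] / (k_a−k_d).
Here k_a−k_d = 0.9940 d⁻¹ and 1 − D₀(k_a−k_d)/(k_d L₀) = 1 − 4.32×0.9940/(0.306×41.6) = 0.6627, so
t_c = ln(4.248 × 0.6627) / 0.9940 = 1.035 / 0.9940 = 1.041 d.
D_c = (k_d/k_a) L₀ e^(−k_d t_c) = (0.306/1.30) × 41.6 × e^(−0.306×1.041) = 0.2354 × 41.6 × 0.7271 = 7.120 mg/L.
Minimum DO = C_s − D_c = 10.2 − 7.120 = 3.080 mg/L.
x_c = v t_c = 0.137 m/s × 1.041 d × 86400 s/d = 12330 m ≈ 12.3 km.

t_c ≈ 1.04 d; D_c ≈ 7.12 mg/L; min DO ≈ 3.08 mg/L; x_c ≈ 12.3 km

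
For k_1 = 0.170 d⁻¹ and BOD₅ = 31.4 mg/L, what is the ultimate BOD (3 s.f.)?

BOD₅ = L₀(1 − e^(−5k_1)) ⇒ L₀ = BOD₅ / (1 − e^(−5×0.170))
= 31.4 / (1 − 0.4274) = 31.4 / 0.5726 = 54.84 mg/L.

L₀ ≈ 54.8 mg/L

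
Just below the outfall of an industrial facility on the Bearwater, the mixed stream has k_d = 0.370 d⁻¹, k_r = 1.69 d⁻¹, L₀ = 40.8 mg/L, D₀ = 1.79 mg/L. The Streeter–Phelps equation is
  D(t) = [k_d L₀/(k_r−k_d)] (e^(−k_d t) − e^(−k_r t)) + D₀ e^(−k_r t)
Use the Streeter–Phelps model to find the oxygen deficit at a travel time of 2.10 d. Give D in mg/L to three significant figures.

k_d L₀/(k_r−k_d) = 0.370×40.8/(1.69−0.370) = 15.10/1.320 = 11.44 mg/L.
e^(−k_d t) = e^(−0.370×2.100) = 0.4598; e^(−k_r t) = e^(−1.69×2.100) = 0.02875.
D = 11.44 × (0.4598 − 0.02875) + 1.79 × 0.02875 = 4.929 + 0.05147 = 4.981 mg/L.

D ≈ 4.98 mg/L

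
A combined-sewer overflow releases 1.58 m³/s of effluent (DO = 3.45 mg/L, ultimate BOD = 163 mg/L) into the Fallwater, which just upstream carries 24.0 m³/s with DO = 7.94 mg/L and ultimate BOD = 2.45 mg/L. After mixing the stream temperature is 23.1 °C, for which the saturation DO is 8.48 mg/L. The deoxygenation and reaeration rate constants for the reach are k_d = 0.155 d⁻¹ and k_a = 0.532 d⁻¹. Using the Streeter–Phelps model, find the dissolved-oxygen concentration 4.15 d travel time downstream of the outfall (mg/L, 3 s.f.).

DO ≈ 6.28 mg/L

Mixed DO = (24.0×7.94 + 1.58×3.45)/(24.0+1.58) = 196.0/25.58 = 7.663 mg/L.
Mixed L₀ = (24.0×2.45 + 1.58×163)/(25.58) = 316.3/25.58 = 12.37 mg/L.
Initial deficit D₀ = C_s − DO₀ = 8.48 − 7.663 = 0.8173 mg/L.
D(4.15) = [0.155×12.37/(0.532−0.155)](e^(−0.155×4.15) − e^(−0.532×4.15)) + 0.8173 e^(−0.532×4.15)
= 5.084 × (0.5256 − 0.1099) + 0.8173 × 0.1099 = 2.203 mg/L.
DO = 8.48 − 2.203 = 6.277 mg/L.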